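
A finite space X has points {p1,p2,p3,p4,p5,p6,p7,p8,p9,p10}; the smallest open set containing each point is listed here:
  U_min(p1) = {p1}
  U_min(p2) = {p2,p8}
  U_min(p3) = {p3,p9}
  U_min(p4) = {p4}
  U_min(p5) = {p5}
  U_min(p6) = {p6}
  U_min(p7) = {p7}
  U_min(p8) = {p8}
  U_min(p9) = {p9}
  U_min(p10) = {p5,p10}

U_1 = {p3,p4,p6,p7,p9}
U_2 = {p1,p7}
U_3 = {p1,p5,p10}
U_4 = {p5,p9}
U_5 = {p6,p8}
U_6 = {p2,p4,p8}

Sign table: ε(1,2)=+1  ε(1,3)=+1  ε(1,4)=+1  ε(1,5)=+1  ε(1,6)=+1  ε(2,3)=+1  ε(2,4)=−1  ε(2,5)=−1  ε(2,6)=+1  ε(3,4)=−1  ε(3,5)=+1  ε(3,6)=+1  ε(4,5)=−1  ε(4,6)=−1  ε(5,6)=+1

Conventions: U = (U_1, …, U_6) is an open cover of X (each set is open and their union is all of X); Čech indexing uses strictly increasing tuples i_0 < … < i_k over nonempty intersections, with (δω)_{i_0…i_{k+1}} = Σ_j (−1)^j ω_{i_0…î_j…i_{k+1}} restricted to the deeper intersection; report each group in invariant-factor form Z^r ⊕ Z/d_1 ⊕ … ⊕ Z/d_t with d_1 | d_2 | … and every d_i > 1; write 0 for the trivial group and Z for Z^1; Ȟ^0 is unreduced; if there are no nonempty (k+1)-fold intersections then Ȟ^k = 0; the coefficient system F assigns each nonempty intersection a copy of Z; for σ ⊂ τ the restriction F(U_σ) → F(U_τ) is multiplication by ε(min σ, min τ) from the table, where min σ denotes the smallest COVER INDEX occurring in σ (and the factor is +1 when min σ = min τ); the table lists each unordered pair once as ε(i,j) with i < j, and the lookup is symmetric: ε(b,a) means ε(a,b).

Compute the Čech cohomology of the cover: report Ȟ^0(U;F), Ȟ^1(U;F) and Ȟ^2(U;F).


Ȟ^0(U;F) ≅ 0, Ȟ^1(U;F) ≅ Z ⊕ Z/2 and Ȟ^2(U;F) ≅ 0

nerve of the cover:
  U12={p7} U14={p9} U15={p6} U16={p4} U23={p1} U34={p5} U56={p8}
C dims 6,7; δ0: rk 6, SNF 1^5·2
Ȟ^0 = (6 − 6) − 0 = 0, so Ȟ^0 ≅ 0
Ȟ^1 = (7 − 0) − 6 = 1 plus torsion [2], so Ȟ^1 ≅ Z ⊕ Z/2
Ȟ^2 = (0 − 0) − 0 = 0, so Ȟ^2 ≅ 0


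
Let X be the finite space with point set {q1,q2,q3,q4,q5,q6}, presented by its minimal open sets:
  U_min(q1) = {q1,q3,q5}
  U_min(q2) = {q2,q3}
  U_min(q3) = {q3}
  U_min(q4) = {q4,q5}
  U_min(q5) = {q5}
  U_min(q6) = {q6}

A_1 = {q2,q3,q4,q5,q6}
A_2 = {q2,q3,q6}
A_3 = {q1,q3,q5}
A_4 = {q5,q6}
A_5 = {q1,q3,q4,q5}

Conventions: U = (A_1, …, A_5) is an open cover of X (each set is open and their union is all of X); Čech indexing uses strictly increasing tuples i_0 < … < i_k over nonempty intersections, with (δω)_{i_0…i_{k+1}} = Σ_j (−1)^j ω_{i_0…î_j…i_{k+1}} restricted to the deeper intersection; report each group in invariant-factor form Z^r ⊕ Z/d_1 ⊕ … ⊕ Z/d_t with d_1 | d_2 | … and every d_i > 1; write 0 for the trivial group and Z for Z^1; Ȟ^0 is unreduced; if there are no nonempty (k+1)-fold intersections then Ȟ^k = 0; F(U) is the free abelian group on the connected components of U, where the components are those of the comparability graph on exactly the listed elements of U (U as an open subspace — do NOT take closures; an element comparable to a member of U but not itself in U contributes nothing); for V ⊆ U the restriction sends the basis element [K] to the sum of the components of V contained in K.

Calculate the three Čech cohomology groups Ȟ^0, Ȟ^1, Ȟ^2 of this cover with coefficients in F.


nerve simplices:
  A12={q2,q3,q6} A13={q3,q5} A14={q5,q6} A15={q3,q4,q5} A23={q3} A24={q6} A25={q3} A34={q5} A35={q1,q3,q5} A45={q5}
  A123={q3} A124={q6} A125={q3} A134={q5} A135={q3,q5} A145={q5} A235={q3} A345={q5}
  A1235={q3} A1345={q5}
components per intersection:
  A1: {q2,q3} {q4,q5} {q6}
  A2: {q2,q3} {q6}
  A3: {q1,q3,q5}
  A4: {q5} {q6}
  A5: {q1,q3,q4,q5}
  A12: {q2,q3} {q6}
  A13: {q3} {q5}
  A14: {q5} {q6}
  A15: {q3} {q4,q5}
  A23: {q3}
  A24: {q6}
  A25: {q3}
  A34: {q5}
  A35: {q1,q3,q5}
  A45: {q5}
  A123: {q3}
  A124: {q6}
  A125: {q3}
  A134: {q5}
  A135: {q3} {q5}
  A145: {q5}
  A235: {q3}
  A345: {q5}
  A1235: {q3}
  A1345: {q5}
C dims 9,14,9,2; δ0: rk 7, SNF 1^7; δ1: rk 7, SNF 1^7; δ2: rk 2, SNF 1^2
degree 0: 9−7−0 = 2 → Ȟ^0 ≅ Z^2
degree 1: 14−7−7 = 0 → Ȟ^1 ≅ 0
degree 2: 9−2−7 = 0 → Ȟ^2 ≅ 0

Ȟ^0 = Z^2, Ȟ^1 = 0 and Ȟ^2 = 0


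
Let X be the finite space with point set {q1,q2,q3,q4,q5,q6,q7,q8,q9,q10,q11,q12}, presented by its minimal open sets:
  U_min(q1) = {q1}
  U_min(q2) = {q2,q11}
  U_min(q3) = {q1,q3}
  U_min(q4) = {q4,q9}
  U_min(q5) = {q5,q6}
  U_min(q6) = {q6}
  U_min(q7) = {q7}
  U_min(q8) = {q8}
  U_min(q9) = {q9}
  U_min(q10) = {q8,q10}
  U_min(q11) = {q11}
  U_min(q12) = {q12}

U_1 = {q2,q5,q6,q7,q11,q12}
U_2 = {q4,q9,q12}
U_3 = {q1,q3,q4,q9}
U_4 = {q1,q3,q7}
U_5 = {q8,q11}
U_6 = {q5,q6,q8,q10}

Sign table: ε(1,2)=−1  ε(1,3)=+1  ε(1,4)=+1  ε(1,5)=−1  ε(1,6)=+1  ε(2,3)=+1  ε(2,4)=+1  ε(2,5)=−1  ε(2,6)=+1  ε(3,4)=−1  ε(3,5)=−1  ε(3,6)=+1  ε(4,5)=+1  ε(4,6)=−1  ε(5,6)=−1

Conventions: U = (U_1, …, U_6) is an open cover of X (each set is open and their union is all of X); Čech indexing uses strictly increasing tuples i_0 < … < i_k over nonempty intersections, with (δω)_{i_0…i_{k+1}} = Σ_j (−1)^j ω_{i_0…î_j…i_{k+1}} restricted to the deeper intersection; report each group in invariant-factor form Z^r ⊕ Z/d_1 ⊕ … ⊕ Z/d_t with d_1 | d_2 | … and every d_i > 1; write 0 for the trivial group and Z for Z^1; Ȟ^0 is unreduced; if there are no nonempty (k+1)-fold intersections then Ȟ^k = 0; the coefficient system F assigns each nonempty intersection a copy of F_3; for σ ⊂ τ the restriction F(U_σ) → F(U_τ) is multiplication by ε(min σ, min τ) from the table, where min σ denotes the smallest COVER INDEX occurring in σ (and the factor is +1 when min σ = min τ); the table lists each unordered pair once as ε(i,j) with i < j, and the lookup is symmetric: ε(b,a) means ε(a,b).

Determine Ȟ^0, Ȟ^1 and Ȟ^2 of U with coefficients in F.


nerve simplices:
  U12={q12} U14={q7} U15={q11} U16={q5,q6} U23={q4,q9} U34={q1,q3} U56={q8}
C dims 6,7; δ0: rk_F3 5
degree 0: 6−5−0 = 1 → Ȟ^0 ≅ Z/3
degree 1: 7−0−5 = 2 → Ȟ^1 ≅ Z/3 ⊕ Z/3
degree 2: 0−0−0 = 0 → Ȟ^2 ≅ 0

Ȟ^0 = Z/3; Ȟ^1 = Z/3 ⊕ Z/3; Ȟ^2 = 0


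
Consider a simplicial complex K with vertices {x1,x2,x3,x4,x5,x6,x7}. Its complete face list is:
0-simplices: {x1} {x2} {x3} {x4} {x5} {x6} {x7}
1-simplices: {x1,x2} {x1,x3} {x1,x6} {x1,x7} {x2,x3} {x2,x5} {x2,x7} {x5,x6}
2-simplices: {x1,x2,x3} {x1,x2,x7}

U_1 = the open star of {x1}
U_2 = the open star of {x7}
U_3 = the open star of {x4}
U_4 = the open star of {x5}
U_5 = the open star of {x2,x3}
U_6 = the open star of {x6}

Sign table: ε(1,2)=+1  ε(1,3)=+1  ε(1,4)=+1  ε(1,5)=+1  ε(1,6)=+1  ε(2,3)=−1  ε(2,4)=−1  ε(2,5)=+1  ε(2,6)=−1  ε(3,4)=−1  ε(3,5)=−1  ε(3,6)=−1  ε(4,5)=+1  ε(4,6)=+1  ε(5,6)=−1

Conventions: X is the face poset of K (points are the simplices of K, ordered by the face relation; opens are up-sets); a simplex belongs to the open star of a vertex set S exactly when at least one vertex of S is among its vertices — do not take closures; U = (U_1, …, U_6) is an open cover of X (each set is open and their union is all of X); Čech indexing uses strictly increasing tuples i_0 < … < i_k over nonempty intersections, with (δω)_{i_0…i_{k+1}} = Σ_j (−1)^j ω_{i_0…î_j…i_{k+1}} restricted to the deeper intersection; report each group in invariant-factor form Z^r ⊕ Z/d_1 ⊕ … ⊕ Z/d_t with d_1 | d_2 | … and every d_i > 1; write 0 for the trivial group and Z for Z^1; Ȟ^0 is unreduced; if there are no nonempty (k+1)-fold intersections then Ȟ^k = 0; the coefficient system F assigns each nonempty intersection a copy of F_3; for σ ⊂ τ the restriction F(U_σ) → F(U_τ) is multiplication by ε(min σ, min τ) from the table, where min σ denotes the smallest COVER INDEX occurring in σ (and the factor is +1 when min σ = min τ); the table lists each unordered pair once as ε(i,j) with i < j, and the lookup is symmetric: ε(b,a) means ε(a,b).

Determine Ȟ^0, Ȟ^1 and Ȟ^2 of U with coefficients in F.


nerve of the cover:
  U1={{x1},{x1,x2},{x1,x3},{x1,x6},{x1,x7},{x1,x2,x3},{x1,x2,x7}} U2={{x7},{x1,x7},{x2,x7},{x1,x2,x7}} U3={{x4}} U4={{x5},{x2,x5},{x5,x6}} U5={{x2},{x3},{x1,x2},{x1,x3},{x2,x3},{x2,x5},{x2,x7},{x1,x2,x3},{x1,x2,x7}} U6={{x6},{x1,x6},{x5,x6}}
  U12={{x1,x7},{x1,x2,x7}} U15={{x1,x2},{x1,x3},{x1,x2,x3},{x1,x2,x7}} U16={{x1,x6}} U25={{x2,x7},{x1,x2,x7}} U45={{x2,x5}} U46={{x5,x6}}
  U125={{x1,x2,x7}}
C dims 6,6,1; δ0: rk_F3 4; δ1: rk_F3 1
Ȟ^0 = (6 − 4) − 0 = 2, so Ȟ^0 ≅ Z/3 ⊕ Z/3
Ȟ^1 = (6 − 1) − 4 = 1, so Ȟ^1 ≅ Z/3
Ȟ^2 = (1 − 0) − 1 = 0, so Ȟ^2 ≅ 0

Ȟ^0 ≅ Z/3 ⊕ Z/3; Ȟ^1 ≅ Z/3; Ȟ^2 ≅ 0


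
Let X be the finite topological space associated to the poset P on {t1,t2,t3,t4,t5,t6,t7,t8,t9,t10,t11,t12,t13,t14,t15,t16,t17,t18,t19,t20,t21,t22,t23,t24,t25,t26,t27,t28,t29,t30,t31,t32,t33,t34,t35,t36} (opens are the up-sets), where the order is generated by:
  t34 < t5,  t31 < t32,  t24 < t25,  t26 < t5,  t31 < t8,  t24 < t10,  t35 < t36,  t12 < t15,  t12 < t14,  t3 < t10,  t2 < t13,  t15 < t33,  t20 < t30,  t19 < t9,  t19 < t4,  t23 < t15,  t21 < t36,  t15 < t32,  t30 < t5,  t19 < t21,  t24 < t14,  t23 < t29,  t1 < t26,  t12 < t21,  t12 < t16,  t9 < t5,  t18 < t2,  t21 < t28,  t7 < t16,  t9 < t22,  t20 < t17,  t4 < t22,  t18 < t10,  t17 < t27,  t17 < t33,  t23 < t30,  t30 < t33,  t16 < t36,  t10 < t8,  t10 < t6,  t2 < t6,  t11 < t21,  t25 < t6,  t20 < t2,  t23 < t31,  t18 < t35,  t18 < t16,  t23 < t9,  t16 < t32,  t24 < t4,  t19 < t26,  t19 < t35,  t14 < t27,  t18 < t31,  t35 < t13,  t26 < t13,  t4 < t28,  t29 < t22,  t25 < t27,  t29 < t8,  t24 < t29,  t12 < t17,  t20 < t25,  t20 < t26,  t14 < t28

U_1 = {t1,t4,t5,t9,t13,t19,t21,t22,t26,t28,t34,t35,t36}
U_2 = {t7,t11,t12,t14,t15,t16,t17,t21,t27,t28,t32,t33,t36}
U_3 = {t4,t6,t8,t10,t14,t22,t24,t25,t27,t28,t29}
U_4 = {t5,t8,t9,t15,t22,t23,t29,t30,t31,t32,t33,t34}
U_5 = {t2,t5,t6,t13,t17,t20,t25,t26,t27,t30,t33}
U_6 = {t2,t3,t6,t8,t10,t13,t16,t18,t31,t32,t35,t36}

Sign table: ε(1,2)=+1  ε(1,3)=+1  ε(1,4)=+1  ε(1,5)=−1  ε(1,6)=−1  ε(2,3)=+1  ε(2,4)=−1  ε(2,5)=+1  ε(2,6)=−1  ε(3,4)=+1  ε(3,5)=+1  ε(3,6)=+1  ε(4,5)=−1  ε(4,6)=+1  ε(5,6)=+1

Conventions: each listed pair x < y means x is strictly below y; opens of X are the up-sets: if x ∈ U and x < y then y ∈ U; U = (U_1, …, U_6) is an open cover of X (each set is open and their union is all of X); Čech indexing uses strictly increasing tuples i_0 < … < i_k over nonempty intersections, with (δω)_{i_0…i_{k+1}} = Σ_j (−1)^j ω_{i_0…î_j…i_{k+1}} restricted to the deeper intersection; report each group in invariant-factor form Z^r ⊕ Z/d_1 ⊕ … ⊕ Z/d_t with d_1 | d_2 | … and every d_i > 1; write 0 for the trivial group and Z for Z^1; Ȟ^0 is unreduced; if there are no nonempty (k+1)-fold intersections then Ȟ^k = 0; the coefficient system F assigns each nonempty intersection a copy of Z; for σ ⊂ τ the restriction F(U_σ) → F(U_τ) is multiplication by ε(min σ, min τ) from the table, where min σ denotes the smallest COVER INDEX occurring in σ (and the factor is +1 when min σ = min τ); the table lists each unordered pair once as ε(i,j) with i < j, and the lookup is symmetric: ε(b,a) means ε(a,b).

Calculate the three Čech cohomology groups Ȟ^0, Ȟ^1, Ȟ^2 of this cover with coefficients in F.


cover nerve:
  U12={t21,t28,t36} U13={t4,t22,t28} U14={t5,t9,t22,t34} U15={t5,t13,t26} U16={t13,t35,t36} U23={t14,t27,t28} U24={t15,t32,t33} U25={t17,t27,t33} U26={t16,t32,t36} U34={t8,t22,t29} U35={t6,t25,t27} U36={t6,t8,t10} U45={t5,t30,t33} U46={t8,t31,t32} U56={t2,t6,t13}
  U123={t28} U126={t36} U134={t22} U145={t5} U156={t13} U235={t27} U245={t33} U246={t32} U346={t8} U356={t6}
C dims 6,15,10; δ0: rk 6, SNF 1^5·2; δ1: rk 9, SNF 1^9
Ȟ^0: (6−6)−0=0 ⇒ 0
Ȟ^1: (15−9)−6=0 plus torsion [2] ⇒ Z/2
Ȟ^2: (10−0)−9=1 ⇒ Z

Ȟ^0 = 0, Ȟ^1 = Z/2, Ȟ^2 = Z


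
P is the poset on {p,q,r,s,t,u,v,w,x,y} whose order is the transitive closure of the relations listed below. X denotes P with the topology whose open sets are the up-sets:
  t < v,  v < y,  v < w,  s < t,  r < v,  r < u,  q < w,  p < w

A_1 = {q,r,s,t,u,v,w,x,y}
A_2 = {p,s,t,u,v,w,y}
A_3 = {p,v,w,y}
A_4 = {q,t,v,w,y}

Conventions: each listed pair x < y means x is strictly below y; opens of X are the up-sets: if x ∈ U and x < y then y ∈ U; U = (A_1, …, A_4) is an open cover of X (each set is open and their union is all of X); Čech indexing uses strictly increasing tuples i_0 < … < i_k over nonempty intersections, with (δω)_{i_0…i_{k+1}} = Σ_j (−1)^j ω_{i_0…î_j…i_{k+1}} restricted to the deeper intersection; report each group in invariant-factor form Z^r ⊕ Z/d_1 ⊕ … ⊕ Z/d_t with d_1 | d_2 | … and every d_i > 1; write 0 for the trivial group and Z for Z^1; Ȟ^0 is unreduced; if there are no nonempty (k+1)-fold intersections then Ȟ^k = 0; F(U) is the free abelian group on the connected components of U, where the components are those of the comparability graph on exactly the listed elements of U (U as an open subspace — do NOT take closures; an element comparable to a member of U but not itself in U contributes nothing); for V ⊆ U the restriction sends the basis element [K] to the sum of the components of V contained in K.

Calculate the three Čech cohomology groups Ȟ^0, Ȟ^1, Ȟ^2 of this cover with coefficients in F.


Ȟ^0(U;F) ≅ Z^2; Ȟ^1(U;F) ≅ 0; Ȟ^2(U;F) ≅ 0

nerve simplices:
  A12={s,t,u,v,w,y} A13={v,w,y} A14={q,t,v,w,y} A23={p,v,w,y} A24={t,v,w,y} A34={v,w,y}
  A123={v,w,y} A124={t,v,w,y} A134={v,w,y} A234={v,w,y}
  A1234={v,w,y}
components per intersection:
  A1: {q,r,s,t,u,v,w,y} {x}
  A2: {p,s,t,v,w,y} {u}
  A3: {p,v,w,y}
  A4: {q,t,v,w,y}
  A12: {s,t,v,w,y} {u}
  A13: {v,w,y}
  A14: {q,t,v,w,y}
  A23: {p,v,w,y}
  A24: {t,v,w,y}
  A34: {v,w,y}
  A123: {v,w,y}
  A124: {t,v,w,y}
  A134: {v,w,y}
  A234: {v,w,y}
  A1234: {v,w,y}
C dims 6,7,4,1; δ0: rk 4, SNF 1^4; δ1: rk 3, SNF 1^3; δ2: rk 1, SNF 1^1
degree 0: 6−4−0 = 2 → Ȟ^0 ≅ Z^2
degree 1: 7−3−4 = 0 → Ȟ^1 ≅ 0
degree 2: 4−1−3 = 0 → Ȟ^2 ≅ 0


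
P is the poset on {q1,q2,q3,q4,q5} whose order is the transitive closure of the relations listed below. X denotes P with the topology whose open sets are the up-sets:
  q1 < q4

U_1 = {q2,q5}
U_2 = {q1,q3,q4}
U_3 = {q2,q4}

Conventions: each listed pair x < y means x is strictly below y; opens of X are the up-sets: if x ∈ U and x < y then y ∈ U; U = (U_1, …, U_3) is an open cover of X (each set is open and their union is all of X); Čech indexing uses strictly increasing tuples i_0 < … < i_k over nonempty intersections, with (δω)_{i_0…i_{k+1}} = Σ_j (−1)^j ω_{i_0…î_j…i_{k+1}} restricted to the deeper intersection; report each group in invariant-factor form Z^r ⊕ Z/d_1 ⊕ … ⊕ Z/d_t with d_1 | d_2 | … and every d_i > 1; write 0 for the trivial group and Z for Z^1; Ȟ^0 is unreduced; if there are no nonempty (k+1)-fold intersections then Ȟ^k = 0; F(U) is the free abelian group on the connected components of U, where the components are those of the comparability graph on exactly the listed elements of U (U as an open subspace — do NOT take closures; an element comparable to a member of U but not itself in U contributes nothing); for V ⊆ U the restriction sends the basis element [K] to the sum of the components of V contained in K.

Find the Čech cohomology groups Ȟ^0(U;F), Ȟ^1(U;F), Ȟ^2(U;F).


Ȟ^0 ≅ Z^4, Ȟ^1 ≅ 0, Ȟ^2 ≅ 0

nonempty overlaps:
  U13={q2} U23={q4}
components per intersection:
  U1: {q2} {q5}
  U2: {q1,q4} {q3}
  U3: {q2} {q4}
  U13: {q2}
  U23: {q4}
C dims 6,2; δ0: rk 2, SNF 1^2
degree 0: 6−2−0 = 4 → Ȟ^0 ≅ Z^4
degree 1: 2−0−2 = 0 → Ȟ^1 ≅ 0
degree 2: 0−0−0 = 0 → Ȟ^2 ≅ 0


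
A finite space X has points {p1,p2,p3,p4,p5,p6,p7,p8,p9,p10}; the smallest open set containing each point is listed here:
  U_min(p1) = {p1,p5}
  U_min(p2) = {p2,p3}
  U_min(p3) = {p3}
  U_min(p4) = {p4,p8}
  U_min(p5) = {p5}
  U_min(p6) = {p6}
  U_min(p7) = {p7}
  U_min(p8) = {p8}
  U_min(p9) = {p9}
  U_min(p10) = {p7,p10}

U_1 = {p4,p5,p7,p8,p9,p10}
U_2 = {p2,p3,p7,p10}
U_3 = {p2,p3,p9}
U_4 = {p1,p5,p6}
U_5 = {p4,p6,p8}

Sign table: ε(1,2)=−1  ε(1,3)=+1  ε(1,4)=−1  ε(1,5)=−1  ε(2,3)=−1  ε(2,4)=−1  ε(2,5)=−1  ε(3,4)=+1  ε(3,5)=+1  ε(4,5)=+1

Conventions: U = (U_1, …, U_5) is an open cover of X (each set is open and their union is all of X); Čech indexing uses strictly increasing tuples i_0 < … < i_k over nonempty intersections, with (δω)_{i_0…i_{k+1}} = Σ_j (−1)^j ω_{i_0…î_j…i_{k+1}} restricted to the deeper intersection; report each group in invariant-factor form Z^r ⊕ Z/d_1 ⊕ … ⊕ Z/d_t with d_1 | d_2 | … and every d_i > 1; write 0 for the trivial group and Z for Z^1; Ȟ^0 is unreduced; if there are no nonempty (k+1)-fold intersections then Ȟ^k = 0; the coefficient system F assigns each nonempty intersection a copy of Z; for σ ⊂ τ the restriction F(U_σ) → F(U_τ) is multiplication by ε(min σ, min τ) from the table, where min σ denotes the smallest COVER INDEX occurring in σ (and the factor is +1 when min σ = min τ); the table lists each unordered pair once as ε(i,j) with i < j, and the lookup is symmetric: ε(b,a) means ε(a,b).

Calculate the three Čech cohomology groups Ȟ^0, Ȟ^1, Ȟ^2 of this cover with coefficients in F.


Ȟ^0 = Z, Ȟ^1 = Z^2 and Ȟ^2 = 0

nerve simplices:
  U12={p7,p10} U13={p9} U14={p5} U15={p4,p8} U23={p2,p3} U45={p6}
C dims 5,6; δ0: rk 4, SNF 1^4
degree 0: 5−4−0 = 1 → Ȟ^0 ≅ Z
degree 1: 6−0−4 = 2 → Ȟ^1 ≅ Z^2
degree 2: 0−0−0 = 0 → Ȟ^2 ≅ 0


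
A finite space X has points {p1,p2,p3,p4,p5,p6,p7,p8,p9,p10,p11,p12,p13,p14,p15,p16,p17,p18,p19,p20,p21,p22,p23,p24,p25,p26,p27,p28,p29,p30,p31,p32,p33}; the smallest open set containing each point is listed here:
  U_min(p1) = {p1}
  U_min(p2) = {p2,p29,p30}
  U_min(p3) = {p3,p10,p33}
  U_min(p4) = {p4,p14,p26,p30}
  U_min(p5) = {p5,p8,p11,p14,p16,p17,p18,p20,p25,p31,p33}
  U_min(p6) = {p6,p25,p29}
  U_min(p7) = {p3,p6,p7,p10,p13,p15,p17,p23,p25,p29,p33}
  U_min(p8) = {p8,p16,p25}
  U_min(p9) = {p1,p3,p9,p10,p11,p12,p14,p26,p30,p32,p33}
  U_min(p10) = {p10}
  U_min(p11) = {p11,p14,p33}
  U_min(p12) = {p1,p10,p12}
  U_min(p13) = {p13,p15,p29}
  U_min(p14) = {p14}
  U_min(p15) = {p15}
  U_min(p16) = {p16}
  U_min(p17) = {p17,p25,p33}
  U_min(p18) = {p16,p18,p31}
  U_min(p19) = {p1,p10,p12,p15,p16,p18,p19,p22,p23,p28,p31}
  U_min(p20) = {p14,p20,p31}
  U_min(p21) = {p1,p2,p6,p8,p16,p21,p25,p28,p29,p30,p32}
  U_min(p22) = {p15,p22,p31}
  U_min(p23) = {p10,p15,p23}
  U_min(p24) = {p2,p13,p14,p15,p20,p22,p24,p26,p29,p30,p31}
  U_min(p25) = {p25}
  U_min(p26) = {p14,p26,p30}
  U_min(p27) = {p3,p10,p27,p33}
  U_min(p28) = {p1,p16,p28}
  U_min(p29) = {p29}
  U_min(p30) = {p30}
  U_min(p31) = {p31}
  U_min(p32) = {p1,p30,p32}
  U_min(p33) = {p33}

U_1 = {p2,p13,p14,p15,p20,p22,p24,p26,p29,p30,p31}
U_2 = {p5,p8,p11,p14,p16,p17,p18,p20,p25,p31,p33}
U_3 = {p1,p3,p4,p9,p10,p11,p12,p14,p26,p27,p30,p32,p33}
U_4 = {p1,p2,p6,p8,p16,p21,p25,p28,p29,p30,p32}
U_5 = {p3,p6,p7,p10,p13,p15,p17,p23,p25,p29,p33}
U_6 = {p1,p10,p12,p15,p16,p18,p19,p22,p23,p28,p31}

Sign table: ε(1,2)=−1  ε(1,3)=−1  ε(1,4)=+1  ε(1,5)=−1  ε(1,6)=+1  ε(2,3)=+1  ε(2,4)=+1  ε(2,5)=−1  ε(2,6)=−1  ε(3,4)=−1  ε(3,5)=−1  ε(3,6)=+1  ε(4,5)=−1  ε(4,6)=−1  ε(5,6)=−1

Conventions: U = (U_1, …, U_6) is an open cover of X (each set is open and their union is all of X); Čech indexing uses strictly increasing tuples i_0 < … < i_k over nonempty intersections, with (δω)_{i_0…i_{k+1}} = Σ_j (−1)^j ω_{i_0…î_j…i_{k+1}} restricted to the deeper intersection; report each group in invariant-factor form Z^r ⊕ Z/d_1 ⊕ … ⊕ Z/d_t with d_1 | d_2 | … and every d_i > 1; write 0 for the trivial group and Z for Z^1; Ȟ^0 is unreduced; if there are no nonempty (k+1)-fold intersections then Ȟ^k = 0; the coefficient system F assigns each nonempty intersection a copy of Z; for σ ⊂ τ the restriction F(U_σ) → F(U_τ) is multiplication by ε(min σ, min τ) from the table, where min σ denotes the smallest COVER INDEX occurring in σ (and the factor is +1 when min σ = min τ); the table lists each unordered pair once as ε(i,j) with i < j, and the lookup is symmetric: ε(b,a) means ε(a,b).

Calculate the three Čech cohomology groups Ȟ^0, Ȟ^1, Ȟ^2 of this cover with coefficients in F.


Ȟ^0 = 0, Ȟ^1 = Z/2, Ȟ^2 = Z

nonempty intersections:
  U12={p14,p20,p31} U13={p14,p26,p30} U14={p2,p29,p30} U15={p13,p15,p29} U16={p15,p22,p31} U23={p11,p14,p33} U24={p8,p16,p25} U25={p17,p25,p33} U26={p16,p18,p31} U34={p1,p30,p32} U35={p3,p10,p33} U36={p1,p10,p12} U45={p6,p25,p29} U46={p1,p16,p28} U56={p10,p15,p23}
  U123={p14} U126={p31} U134={p30} U145={p29} U156={p15} U235={p33} U245={p25} U246={p16} U346={p1} U356={p10}
C dims 6,15,10; δ0: rk 6, SNF 1^5·2; δ1: rk 9, SNF 1^9
Ȟ^0: (6−6)−0=0 ⇒ 0
Ȟ^1: (15−9)−6=0 plus torsion [2] ⇒ Z/2
Ȟ^2: (10−0)−9=1 ⇒ Z


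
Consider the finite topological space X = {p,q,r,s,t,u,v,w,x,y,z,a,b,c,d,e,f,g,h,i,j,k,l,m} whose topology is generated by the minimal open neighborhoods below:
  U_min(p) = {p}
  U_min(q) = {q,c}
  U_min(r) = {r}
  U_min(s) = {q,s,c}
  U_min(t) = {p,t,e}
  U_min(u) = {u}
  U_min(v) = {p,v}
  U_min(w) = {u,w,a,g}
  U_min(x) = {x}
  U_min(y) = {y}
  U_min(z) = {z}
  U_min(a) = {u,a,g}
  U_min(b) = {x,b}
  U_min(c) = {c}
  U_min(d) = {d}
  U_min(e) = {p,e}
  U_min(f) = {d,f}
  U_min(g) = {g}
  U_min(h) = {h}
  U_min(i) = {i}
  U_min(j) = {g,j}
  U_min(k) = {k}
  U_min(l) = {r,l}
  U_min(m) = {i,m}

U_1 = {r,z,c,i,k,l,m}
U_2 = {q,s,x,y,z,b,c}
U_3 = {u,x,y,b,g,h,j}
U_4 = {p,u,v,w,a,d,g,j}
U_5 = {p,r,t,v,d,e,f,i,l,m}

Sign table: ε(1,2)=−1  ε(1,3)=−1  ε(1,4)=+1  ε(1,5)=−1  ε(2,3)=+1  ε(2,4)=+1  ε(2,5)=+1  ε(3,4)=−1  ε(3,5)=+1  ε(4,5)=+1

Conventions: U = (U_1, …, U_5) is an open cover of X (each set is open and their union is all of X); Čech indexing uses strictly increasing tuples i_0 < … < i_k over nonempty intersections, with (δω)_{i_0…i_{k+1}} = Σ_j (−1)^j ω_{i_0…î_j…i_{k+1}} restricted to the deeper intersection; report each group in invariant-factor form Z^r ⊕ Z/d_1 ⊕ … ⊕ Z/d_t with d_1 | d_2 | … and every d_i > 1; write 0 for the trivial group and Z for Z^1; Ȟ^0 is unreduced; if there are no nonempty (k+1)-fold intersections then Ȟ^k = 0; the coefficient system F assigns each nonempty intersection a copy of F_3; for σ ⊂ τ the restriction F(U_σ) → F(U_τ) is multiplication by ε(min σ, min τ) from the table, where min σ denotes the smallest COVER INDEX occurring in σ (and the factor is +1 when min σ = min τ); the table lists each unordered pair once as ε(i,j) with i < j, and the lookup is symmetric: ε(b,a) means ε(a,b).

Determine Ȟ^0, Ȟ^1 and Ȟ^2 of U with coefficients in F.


nerve of the cover:
  U12={z,c} U15={r,i,l,m} U23={x,y,b} U34={u,g,j} U45={p,v,d}
C dims 5,5; δ0: rk_F3 5
Ȟ^0 = (5 − 5) − 0 = 0, so Ȟ^0 ≅ 0
Ȟ^1 = (5 − 0) − 5 = 0, so Ȟ^1 ≅ 0
Ȟ^2 = (0 − 0) − 0 = 0, so Ȟ^2 ≅ 0

Ȟ^0(U;F) ≅ 0,  Ȟ^1(U;F) ≅ 0,  Ȟ^2(U;F) ≅ 0


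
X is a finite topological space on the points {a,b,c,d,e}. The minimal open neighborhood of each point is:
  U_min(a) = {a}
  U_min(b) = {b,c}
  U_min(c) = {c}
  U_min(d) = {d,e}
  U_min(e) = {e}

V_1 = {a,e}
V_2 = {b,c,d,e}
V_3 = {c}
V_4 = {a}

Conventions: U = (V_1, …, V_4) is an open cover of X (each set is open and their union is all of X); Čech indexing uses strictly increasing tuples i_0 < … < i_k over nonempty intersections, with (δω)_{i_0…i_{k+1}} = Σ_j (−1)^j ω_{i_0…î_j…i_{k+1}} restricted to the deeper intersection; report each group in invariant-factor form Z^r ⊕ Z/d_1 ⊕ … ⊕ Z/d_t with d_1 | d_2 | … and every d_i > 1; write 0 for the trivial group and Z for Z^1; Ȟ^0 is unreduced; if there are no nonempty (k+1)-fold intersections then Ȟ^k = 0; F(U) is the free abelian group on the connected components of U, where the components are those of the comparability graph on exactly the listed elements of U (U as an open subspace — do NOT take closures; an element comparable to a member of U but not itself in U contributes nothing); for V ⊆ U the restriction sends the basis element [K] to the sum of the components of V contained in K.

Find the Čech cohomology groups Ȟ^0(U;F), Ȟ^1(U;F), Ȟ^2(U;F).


Ȟ^0 = Z^3,  Ȟ^1 = 0,  Ȟ^2 = 0

intersection data:
  V12={e} V14={a} V23={c}
components per intersection:
  V1: {a} {e}
  V2: {b,c} {d,e}
  V3: {c}
  V4: {a}
  V12: {e}
  V14: {a}
  V23: {c}
C dims 6,3; δ0: rk 3, SNF 1^3
Ȟ^0 = (6 − 3) − 0 = 3, so Ȟ^0 ≅ Z^3
Ȟ^1 = (3 − 0) − 3 = 0, so Ȟ^1 ≅ 0
Ȟ^2 = (0 − 0) − 0 = 0, so Ȟ^2 ≅ 0


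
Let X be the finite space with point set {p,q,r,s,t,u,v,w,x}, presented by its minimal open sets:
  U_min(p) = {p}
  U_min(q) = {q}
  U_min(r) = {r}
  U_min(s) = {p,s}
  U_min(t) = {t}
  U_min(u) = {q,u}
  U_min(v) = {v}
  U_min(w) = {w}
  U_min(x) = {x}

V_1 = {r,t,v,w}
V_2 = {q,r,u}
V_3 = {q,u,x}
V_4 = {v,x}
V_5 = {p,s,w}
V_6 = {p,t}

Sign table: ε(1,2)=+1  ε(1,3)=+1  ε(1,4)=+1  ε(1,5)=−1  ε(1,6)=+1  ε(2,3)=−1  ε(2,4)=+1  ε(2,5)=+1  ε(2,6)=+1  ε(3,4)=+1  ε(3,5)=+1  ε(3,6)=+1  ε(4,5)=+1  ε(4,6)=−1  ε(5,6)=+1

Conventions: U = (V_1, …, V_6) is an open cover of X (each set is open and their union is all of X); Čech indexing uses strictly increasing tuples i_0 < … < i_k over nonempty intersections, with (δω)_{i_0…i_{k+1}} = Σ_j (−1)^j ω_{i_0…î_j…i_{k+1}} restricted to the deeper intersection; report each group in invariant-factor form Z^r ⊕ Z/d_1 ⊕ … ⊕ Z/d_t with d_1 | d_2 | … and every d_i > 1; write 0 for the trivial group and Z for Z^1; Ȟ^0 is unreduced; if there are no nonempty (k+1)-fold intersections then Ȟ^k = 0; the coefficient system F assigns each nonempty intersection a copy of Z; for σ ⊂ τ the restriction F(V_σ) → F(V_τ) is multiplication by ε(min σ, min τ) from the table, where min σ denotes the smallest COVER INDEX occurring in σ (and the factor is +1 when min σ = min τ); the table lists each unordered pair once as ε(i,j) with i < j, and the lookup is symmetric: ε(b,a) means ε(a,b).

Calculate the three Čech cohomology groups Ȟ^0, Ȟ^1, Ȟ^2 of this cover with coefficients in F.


cover nerve:
  V12={r} V14={v} V15={w} V16={t} V23={q,u} V34={x} V56={p}
C dims 6,7; δ0: rk 6, SNF 1^5·2
Ȟ^0: (6−6)−0=0 ⇒ 0
Ȟ^1: (7−0)−6=1 plus torsion [2] ⇒ Z ⊕ Z/2
Ȟ^2: (0−0)−0=0 ⇒ 0

Ȟ^0 ≅ 0,  Ȟ^1 ≅ Z ⊕ Z/2,  Ȟ^2 ≅ 0


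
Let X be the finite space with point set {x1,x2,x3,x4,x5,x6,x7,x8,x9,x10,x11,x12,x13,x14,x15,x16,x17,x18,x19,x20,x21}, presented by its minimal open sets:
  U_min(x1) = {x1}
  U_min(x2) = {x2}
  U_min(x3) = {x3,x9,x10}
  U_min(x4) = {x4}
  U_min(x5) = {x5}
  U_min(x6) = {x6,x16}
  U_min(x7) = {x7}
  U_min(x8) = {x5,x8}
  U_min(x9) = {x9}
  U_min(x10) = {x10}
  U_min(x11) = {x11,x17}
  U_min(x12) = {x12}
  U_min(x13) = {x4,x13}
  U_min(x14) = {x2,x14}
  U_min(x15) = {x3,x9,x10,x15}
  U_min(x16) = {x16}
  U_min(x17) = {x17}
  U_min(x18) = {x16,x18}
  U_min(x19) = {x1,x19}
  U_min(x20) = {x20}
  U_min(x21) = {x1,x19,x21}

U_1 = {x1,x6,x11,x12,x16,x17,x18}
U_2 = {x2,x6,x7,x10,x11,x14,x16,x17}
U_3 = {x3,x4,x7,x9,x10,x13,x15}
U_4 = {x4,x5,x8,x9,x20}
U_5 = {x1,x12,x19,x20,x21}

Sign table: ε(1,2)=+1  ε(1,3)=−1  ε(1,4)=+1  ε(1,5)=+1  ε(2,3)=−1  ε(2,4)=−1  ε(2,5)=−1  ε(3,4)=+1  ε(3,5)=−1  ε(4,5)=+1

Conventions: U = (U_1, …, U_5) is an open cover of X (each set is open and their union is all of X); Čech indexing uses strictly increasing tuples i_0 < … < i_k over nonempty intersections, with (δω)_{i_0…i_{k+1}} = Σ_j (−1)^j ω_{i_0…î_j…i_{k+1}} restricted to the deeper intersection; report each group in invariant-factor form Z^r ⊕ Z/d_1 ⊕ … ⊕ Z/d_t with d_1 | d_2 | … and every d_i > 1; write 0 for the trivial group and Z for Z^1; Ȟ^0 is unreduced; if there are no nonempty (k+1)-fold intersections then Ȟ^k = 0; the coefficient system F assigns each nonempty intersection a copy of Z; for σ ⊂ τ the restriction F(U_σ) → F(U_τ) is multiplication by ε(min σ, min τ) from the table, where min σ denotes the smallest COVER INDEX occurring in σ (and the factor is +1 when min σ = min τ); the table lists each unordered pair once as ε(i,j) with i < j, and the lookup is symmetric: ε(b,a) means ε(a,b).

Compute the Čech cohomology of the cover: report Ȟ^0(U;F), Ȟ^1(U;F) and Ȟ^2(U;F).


Ȟ^0 ≅ 0, Ȟ^1 ≅ Z/2, Ȟ^2 ≅ 0

nonempty intersections:
  U12={x6,x11,x16,x17} U15={x1,x12} U23={x7,x10} U34={x4,x9} U45={x20}
C dims 5,5; δ0: rk 5, SNF 1^4·2
Ȟ^0: (5−5)−0=0 ⇒ 0
Ȟ^1: (5−0)−5=0 plus torsion [2] ⇒ Z/2
Ȟ^2: (0−0)−0=0 ⇒ 0


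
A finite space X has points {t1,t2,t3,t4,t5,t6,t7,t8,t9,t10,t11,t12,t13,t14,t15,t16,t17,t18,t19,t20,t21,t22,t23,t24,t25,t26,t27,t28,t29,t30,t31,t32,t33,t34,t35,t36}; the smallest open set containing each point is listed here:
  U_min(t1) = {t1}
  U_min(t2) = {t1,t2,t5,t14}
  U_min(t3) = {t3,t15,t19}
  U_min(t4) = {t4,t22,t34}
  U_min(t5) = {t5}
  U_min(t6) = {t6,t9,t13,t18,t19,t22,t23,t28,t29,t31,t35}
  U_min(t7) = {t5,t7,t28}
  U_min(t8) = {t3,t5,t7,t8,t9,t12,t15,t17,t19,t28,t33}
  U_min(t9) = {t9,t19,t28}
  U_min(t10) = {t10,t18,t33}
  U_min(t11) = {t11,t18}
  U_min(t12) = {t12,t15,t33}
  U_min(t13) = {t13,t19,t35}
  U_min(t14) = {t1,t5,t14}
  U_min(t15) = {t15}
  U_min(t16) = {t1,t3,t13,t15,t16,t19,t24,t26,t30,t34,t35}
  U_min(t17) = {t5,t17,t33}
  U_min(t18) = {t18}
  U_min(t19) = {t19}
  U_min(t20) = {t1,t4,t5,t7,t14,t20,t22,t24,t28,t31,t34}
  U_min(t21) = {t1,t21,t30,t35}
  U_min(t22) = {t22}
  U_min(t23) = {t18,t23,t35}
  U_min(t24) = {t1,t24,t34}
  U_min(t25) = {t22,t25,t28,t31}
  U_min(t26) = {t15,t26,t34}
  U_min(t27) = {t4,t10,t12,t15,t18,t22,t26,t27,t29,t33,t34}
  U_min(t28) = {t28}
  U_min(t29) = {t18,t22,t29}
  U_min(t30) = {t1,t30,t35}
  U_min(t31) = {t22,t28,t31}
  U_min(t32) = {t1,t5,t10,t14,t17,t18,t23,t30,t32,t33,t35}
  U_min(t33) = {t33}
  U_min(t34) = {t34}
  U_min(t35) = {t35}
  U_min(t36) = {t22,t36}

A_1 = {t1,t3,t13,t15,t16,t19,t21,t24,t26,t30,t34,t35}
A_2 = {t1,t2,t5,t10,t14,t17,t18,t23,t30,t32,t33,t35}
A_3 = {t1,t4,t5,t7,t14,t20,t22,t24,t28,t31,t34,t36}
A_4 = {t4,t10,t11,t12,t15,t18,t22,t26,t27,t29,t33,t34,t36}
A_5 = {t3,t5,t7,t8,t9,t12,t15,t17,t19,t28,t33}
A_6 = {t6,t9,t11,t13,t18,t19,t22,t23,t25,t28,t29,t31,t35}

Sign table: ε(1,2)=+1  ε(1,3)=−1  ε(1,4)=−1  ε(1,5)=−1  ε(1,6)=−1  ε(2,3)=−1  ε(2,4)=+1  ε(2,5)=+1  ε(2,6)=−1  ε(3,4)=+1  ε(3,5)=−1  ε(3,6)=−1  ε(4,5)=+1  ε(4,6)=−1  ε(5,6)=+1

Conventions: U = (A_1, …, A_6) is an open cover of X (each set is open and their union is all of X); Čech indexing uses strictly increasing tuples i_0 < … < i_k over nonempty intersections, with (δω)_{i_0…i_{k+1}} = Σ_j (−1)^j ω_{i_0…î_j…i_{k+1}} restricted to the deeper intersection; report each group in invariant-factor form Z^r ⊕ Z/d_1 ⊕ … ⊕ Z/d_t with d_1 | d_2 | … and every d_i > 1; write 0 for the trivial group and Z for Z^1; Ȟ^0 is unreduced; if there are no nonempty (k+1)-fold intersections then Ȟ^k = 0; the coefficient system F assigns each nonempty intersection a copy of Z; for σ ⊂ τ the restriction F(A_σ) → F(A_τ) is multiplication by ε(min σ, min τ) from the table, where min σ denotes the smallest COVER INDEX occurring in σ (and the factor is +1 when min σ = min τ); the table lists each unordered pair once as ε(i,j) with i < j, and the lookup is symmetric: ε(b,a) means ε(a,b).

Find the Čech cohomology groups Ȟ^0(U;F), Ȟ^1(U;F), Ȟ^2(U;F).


Ȟ^0(U;F) ≅ 0; Ȟ^1(U;F) ≅ Z/2; Ȟ^2(U;F) ≅ Z

intersection data:
  A12={t1,t30,t35} A13={t1,t24,t34} A14={t15,t26,t34} A15={t3,t15,t19} A16={t13,t19,t35} A23={t1,t5,t14} A24={t10,t18,t33} A25={t5,t17,t33} A26={t18,t23,t35} A34={t4,t22,t34,t36} A35={t5,t7,t28} A36={t22,t28,t31} A45={t12,t15,t33} A46={t11,t18,t22,t29} A56={t9,t19,t28}
  A123={t1} A126={t35} A134={t34} A145={t15} A156={t19} A235={t5} A245={t33} A246={t18} A346={t22} A356={t28}
C dims 6,15,10; δ0: rk 6, SNF 1^5·2; δ1: rk 9, SNF 1^9
Ȟ^0 = (6 − 6) − 0 = 0, so Ȟ^0 ≅ 0
Ȟ^1 = (15 − 9) − 6 = 0 plus torsion [2], so Ȟ^1 ≅ Z/2
Ȟ^2 = (10 − 0) − 9 = 1, so Ȟ^2 ≅ Z


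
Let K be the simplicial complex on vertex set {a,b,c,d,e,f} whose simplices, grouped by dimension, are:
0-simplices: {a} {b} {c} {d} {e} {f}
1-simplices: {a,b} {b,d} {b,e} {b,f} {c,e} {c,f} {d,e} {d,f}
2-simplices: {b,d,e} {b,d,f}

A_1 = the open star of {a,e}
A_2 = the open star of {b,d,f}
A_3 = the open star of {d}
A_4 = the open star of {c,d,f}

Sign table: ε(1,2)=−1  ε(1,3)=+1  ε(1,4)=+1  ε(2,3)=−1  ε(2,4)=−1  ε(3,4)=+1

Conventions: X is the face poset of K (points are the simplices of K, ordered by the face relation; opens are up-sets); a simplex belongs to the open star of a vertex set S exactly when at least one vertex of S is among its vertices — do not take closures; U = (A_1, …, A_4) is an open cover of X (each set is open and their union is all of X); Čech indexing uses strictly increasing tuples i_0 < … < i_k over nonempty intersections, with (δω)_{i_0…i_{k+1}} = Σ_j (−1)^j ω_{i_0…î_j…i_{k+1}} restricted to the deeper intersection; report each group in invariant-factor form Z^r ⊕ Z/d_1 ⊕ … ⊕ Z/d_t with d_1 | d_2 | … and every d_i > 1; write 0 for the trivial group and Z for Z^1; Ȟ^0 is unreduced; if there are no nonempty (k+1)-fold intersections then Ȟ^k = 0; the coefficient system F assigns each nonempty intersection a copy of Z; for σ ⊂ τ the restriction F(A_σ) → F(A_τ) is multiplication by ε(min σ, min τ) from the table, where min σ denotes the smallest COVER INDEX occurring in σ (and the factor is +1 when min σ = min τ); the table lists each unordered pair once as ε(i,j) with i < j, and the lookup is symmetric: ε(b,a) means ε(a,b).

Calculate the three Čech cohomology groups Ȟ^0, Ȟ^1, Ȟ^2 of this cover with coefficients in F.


Ȟ^0(U;F) ≅ Z, Ȟ^1(U;F) ≅ 0, Ȟ^2(U;F) ≅ 0

nerve of the cover:
  A1={{a},{e},{a,b},{b,e},{c,e},{d,e},{b,d,e}} A2={{b},{d},{f},{a,b},{b,d},{b,e},{b,f},{c,f},{d,e},{d,f},{b,d,e},{b,d,f}} A3={{d},{b,d},{d,e},{d,f},{b,d,e},{b,d,f}} A4={{c},{d},{f},{b,d},{b,f},{c,e},{c,f},{d,e},{d,f},{b,d,e},{b,d,f}}
  A12={{a,b},{b,e},{d,e},{b,d,e}} A13={{d,e},{b,d,e}} A14={{c,e},{d,e},{b,d,e}} A23={{d},{b,d},{d,e},{d,f},{b,d,e},{b,d,f}} A24={{d},{f},{b,d},{b,f},{c,f},{d,e},{d,f},{b,d,e},{b,d,f}} A34={{d},{b,d},{d,e},{d,f},{b,d,e},{b,d,f}}
  A123={{d,e},{b,d,e}} A124={{d,e},{b,d,e}} A134={{d,e},{b,d,e}} A234={{d},{b,d},{d,e},{d,f},{b,d,e},{b,d,f}}
  A1234={{d,e},{b,d,e}}
C dims 4,6,4,1; δ0: rk 3, SNF 1^3; δ1: rk 3, SNF 1^3; δ2: rk 1, SNF 1^1
Ȟ^0 = (4 − 3) − 0 = 1, so Ȟ^0 ≅ Z
Ȟ^1 = (6 − 3) − 3 = 0, so Ȟ^1 ≅ 0
Ȟ^2 = (4 − 1) − 3 = 0, so Ȟ^2 ≅ 0


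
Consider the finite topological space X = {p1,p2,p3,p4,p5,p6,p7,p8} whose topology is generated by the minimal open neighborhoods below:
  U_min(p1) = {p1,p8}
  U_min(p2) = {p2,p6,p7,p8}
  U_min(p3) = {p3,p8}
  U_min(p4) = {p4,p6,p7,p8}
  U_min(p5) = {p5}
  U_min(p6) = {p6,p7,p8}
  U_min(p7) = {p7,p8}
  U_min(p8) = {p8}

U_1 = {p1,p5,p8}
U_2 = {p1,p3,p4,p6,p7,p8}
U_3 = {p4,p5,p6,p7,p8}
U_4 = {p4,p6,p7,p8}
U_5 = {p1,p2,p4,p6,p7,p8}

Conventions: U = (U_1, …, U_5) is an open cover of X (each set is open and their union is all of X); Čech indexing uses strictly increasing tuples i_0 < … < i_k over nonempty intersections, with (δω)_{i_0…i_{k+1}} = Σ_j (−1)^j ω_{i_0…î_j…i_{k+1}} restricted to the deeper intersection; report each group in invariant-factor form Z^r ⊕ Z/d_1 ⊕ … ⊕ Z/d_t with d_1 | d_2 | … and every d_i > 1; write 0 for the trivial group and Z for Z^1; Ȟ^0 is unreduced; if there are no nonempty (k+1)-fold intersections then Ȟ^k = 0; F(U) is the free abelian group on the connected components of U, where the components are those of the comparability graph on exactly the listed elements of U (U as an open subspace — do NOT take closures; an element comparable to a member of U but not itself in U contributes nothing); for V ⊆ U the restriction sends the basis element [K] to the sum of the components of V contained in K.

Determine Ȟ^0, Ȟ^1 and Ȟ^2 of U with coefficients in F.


Ȟ^0(U;F) ≅ Z^2, Ȟ^1(U;F) ≅ 0 and Ȟ^2(U;F) ≅ 0

nonempty intersections:
  U12={p1,p8} U13={p5,p8} U14={p8} U15={p1,p8} U23={p4,p6,p7,p8} U24={p4,p6,p7,p8} U25={p1,p4,p6,p7,p8} U34={p4,p6,p7,p8} U35={p4,p6,p7,p8} U45={p4,p6,p7,p8}
  U123={p8} U124={p8} U125={p1,p8} U134={p8} U135={p8} U145={p8} U234={p4,p6,p7,p8} U235={p4,p6,p7,p8} U245={p4,p6,p7,p8} U345={p4,p6,p7,p8}
  U1234={p8} U1235={p8} U1245={p8} U1345={p8} U2345={p4,p6,p7,p8}
  U12345={p8}
components per intersection:
  U1: {p1,p8} {p5}
  U2: {p1,p3,p4,p6,p7,p8}
  U3: {p4,p6,p7,p8} {p5}
  U4: {p4,p6,p7,p8}
  U5: {p1,p2,p4,p6,p7,p8}
  U12: {p1,p8}
  U13: {p5} {p8}
  U14: {p8}
  U15: {p1,p8}
  U23: {p4,p6,p7,p8}
  U24: {p4,p6,p7,p8}
  U25: {p1,p4,p6,p7,p8}
  U34: {p4,p6,p7,p8}
  U35: {p4,p6,p7,p8}
  U45: {p4,p6,p7,p8}
  U123: {p8}
  U124: {p8}
  U125: {p1,p8}
  U134: {p8}
  U135: {p8}
  U145: {p8}
  U234: {p4,p6,p7,p8}
  U235: {p4,p6,p7,p8}
  U245: {p4,p6,p7,p8}
  U345: {p4,p6,p7,p8}
  U1234: {p8}
  U1235: {p8}
  U1245: {p8}
  U1345: {p8}
  U2345: {p4,p6,p7,p8}
  U12345: {p8}
C dims 7,11,10,5; δ0: rk 5, SNF 1^5; δ1: rk 6, SNF 1^6; δ2: rk 4, SNF 1^4
Ȟ^0: (7−5)−0=2 ⇒ Z^2
Ȟ^1: (11−6)−5=0 ⇒ 0
Ȟ^2: (10−4)−6=0 ⇒ 0


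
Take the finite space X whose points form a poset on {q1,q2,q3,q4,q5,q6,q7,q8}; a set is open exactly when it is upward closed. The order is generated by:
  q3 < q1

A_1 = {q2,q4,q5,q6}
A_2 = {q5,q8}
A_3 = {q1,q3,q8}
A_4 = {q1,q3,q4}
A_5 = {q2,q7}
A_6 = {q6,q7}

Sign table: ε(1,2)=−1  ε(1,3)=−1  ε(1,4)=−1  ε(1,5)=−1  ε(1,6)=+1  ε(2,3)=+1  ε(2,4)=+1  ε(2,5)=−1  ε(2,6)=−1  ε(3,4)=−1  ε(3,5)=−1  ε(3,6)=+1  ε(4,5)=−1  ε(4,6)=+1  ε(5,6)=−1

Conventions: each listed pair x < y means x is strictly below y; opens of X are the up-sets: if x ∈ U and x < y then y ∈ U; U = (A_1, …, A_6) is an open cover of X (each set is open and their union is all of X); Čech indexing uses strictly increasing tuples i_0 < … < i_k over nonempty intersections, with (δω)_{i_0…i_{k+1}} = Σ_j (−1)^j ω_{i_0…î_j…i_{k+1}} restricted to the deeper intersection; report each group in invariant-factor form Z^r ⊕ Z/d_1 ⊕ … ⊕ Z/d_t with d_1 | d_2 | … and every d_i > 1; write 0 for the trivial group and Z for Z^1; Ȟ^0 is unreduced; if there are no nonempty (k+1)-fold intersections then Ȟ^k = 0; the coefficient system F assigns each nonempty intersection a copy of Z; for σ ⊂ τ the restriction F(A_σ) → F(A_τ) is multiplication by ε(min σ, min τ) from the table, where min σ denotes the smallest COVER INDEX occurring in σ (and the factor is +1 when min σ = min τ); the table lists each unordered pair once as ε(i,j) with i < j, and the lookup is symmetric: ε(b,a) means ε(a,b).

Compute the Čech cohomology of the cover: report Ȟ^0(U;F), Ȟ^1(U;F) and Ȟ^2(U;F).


nonempty intersections:
  A12={q5} A14={q4} A15={q2} A16={q6} A23={q8} A34={q1,q3} A56={q7}
C dims 6,7; δ0: rk 6, SNF 1^5·2
Ȟ^0: (6−6)−0=0 ⇒ 0
Ȟ^1: (7−0)−6=1 plus torsion [2] ⇒ Z ⊕ Z/2
Ȟ^2: (0−0)−0=0 ⇒ 0

Ȟ^0 ≅ 0, Ȟ^1 ≅ Z ⊕ Z/2 and Ȟ^2 ≅ 0


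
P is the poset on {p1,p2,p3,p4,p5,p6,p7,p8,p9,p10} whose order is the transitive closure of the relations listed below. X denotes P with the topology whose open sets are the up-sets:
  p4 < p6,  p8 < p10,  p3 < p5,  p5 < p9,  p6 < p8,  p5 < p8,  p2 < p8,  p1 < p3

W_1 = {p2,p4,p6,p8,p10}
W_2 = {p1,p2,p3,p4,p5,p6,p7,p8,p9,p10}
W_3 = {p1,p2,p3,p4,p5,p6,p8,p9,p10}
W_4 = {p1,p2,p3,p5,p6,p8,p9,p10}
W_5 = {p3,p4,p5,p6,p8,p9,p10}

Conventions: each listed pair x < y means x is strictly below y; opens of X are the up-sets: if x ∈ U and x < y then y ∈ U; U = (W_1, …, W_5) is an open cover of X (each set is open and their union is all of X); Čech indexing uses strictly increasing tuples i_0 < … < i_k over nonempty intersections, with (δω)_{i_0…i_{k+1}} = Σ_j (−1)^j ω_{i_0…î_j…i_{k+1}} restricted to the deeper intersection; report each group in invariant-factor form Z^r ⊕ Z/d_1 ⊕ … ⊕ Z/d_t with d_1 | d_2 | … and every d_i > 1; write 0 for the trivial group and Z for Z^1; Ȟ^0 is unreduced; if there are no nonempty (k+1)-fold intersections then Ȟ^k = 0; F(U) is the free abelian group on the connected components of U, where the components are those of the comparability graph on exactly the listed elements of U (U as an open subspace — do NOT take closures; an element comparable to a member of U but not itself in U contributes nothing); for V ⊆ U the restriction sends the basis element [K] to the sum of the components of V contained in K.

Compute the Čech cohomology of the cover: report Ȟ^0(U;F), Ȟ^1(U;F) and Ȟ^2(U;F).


Ȟ^0 ≅ Z^2, Ȟ^1 ≅ 0 and Ȟ^2 ≅ 0

nerve of the cover:
  W12={p2,p4,p6,p8,p10} W13={p2,p4,p6,p8,p10} W14={p2,p6,p8,p10} W15={p4,p6,p8,p10} W23={p1,p2,p3,p4,p5,p6,p8,p9,p10} W24={p1,p2,p3,p5,p6,p8,p9,p10} W25={p3,p4,p5,p6,p8,p9,p10} W34={p1,p2,p3,p5,p6,p8,p9,p10} W35={p3,p4,p5,p6,p8,p9,p10} W45={p3,p5,p6,p8,p9,p10}
  W123={p2,p4,p6,p8,p10} W124={p2,p6,p8,p10} W125={p4,p6,p8,p10} W134={p2,p6,p8,p10} W135={p4,p6,p8,p10} W145={p6,p8,p10} W234={p1,p2,p3,p5,p6,p8,p9,p10} W235={p3,p4,p5,p6,p8,p9,p10} W245={p3,p5,p6,p8,p9,p10} W345={p3,p5,p6,p8,p9,p10}
  W1234={p2,p6,p8,p10} W1235={p4,p6,p8,p10} W1245={p6,p8,p10} W1345={p6,p8,p10} W2345={p3,p5,p6,p8,p9,p10}
  W12345={p6,p8,p10}
components per intersection:
  W1: {p2,p4,p6,p8,p10}
  W2: {p1,p2,p3,p4,p5,p6,p8,p9,p10} {p7}
  W3: {p1,p2,p3,p4,p5,p6,p8,p9,p10}
  W4: {p1,p2,p3,p5,p6,p8,p9,p10}
  W5: {p3,p4,p5,p6,p8,p9,p10}
  W12: {p2,p4,p6,p8,p10}
  W13: {p2,p4,p6,p8,p10}
  W14: {p2,p6,p8,p10}
  W15: {p4,p6,p8,p10}
  W23: {p1,p2,p3,p4,p5,p6,p8,p9,p10}
  W24: {p1,p2,p3,p5,p6,p8,p9,p10}
  W25: {p3,p4,p5,p6,p8,p9,p10}
  W34: {p1,p2,p3,p5,p6,p8,p9,p10}
  W35: {p3,p4,p5,p6,p8,p9,p10}
  W45: {p3,p5,p6,p8,p9,p10}
  W123: {p2,p4,p6,p8,p10}
  W124: {p2,p6,p8,p10}
  W125: {p4,p6,p8,p10}
  W134: {p2,p6,p8,p10}
  W135: {p4,p6,p8,p10}
  W145: {p6,p8,p10}
  W234: {p1,p2,p3,p5,p6,p8,p9,p10}
  W235: {p3,p4,p5,p6,p8,p9,p10}
  W245: {p3,p5,p6,p8,p9,p10}
  W345: {p3,p5,p6,p8,p9,p10}
  W1234: {p2,p6,p8,p10}
  W1235: {p4,p6,p8,p10}
  W1245: {p6,p8,p10}
  W1345: {p6,p8,p10}
  W2345: {p3,p5,p6,p8,p9,p10}
  W12345: {p6,p8,p10}
C dims 6,10,10,5; δ0: rk 4, SNF 1^4; δ1: rk 6, SNF 1^6; δ2: rk 4, SNF 1^4
Ȟ^0 = (6 − 4) − 0 = 2, so Ȟ^0 ≅ Z^2
Ȟ^1 = (10 − 6) − 4 = 0, so Ȟ^1 ≅ 0
Ȟ^2 = (10 − 4) − 6 = 0, so Ȟ^2 ≅ 0
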